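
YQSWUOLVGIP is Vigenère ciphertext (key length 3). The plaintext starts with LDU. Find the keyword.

NNY

Subtract each crib letter from the matching ciphertext letter (mod 26):
Y(24)−L(11)=13 → N
Q(16)−D(3)=13 → N
S(18)−U(20)=-2≡24 → Y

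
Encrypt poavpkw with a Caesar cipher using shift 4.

tseztoa

p(15): 15+4=19 → t
o(14): 14+4=18 → s
a(0): 0+4=4 → e
v(21): 21+4=25 → z
p(15): 15+4=19 → t
k(10): 10+4=14 → o
w(22): 22+4=26≡0 → a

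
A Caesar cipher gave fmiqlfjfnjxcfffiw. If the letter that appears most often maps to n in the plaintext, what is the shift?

The most frequent ciphertext letter is f (appears 6 times).
f is position 5; n is position 13.
Shift = -8≡18.

18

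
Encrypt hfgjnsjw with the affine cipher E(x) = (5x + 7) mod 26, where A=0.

qglautan

h(7): 5·7+7=42≡16 → q
f(5): 5·5+7=32≡6 → g
g(6): 5·6+7=37≡11 → l
j(9): 5·9+7=52≡0 → a
n(13): 5·13+7=72≡20 → u
s(18): 5·18+7=97≡19 → t
j(9): 5·9+7=52≡0 → a
w(22): 5·22+7=117≡13 → n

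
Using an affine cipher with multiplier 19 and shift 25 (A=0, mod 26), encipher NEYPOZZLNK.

MXNYFGGAMH

N(13): 19·13+25=272≡12 → M
E(4): 19·4+25=101≡23 → X
Y(24): 19·24+25=481≡13 → N
P(15): 19·15+25=310≡24 → Y
O(14): 19·14+25=291≡5 → F
Z(25): 19·25+25=500≡6 → G
Z(25): 19·25+25=500≡6 → G
L(11): 19·11+25=234≡0 → A
N(13): 19·13+25=272≡12 → M
K(10): 19·10+25=215≡7 → H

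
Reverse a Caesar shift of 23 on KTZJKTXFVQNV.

NWCMNWAIYTQY

K(10): 10−23=-13≡13 → N
T(19): 19−23=-4≡22 → W
Z(25): 25−23=2 → C
J(9): 9−23=-14≡12 → M
K(10): 10−23=-13≡13 → N
T(19): 19−23=-4≡22 → W
X(23): 23−23=0 → A
F(5): 5−23=-18≡8 → I
V(21): 21−23=-2≡24 → Y
Q(16): 16−23=-7≡19 → T
N(13): 13−23=-10≡16 → Q
V(21): 21−23=-2≡24 → Y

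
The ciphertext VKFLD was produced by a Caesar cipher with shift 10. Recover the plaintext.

V(21): 21−10=11 → L
K(10): 10−10=0 → A
F(5): 5−10=-5≡21 → V
L(11): 11−10=1 → B
D(3): 3−10=-7≡19 → T

LAVBT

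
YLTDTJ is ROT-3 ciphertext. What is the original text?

Y(24): 24−3=21 → V
L(11): 11−3=8 → I
T(19): 19−3=16 → Q
D(3): 3−3=0 → A
T(19): 19−3=16 → Q
J(9): 9−3=6 → G

VIQAQG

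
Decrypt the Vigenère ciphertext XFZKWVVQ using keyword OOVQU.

Repeat the key across the ciphertext: OOVQUOOV
X(23)−O(14): 9 → J
F(5)−O(14): -9≡17 → R
Z(25)−V(21): 4 → E
K(10)−Q(16): -6≡20 → U
W(22)−U(20): 2 → C
V(21)−O(14): 7 → H
V(21)−O(14): 7 → H
Q(16)−V(21): -5≡21 → V

JREUCHHV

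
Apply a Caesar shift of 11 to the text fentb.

f(5): 5+11=16 → q
e(4): 4+11=15 → p
n(13): 13+11=24 → y
t(19): 19+11=30≡4 → e
b(1): 1+11=12 → m

qpyem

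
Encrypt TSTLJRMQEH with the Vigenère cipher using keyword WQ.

Repeat the key across the message: WQWQWQWQWQ
T(19)+W(22): 41≡15 → P
S(18)+Q(16): 34≡8 → I
T(19)+W(22): 41≡15 → P
L(11)+Q(16): 27≡1 → B
J(9)+W(22): 31≡5 → F
R(17)+Q(16): 33≡7 → H
M(12)+W(22): 34≡8 → I
Q(16)+Q(16): 32≡6 → G
E(4)+W(22): 26≡0 → A
H(7)+Q(16): 23 → X

PIPBFHIGAX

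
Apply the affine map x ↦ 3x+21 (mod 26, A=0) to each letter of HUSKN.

QDXZI

H(7): 3·7+21=42≡16 → Q
U(20): 3·20+21=81≡3 → D
S(18): 3·18+21=75≡23 → X
K(10): 3·10+21=51≡25 → Z
N(13): 3·13+21=60≡8 → I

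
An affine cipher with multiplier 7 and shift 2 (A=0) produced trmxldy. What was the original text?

The inverse of 7 mod 26 is 15, since 7·15=105≡1. Apply D(y)=15·(y−2) mod 26:
t(19): 15·(19−2)=255≡21 → v
r(17): 15·(17−2)=225≡17 → r
m(12): 15·(12−2)=150≡20 → u
x(23): 15·(23−2)=315≡3 → d
l(11): 15·(11−2)=135≡5 → f
d(3): 15·(3−2)=15 → p
y(24): 15·(24−2)=330≡18 → s

vrudfps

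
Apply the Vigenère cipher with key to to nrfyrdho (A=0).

gfymkrac

Repeat the key across the message: totototo
n(13)+t(19): 32≡6 → g
r(17)+o(14): 31≡5 → f
f(5)+t(19): 24 → y
y(24)+o(14): 38≡12 → m
r(17)+t(19): 36≡10 → k
d(3)+o(14): 17 → r
h(7)+t(19): 26≡0 → a
o(14)+o(14): 28≡2 → c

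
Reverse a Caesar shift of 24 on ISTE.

I(8): 8−24=-16≡10 → K
S(18): 18−24=-6≡20 → U
T(19): 19−24=-5≡21 → V
E(4): 4−24=-20≡6 → G

KUVG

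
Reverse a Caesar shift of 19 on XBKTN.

X(23): 23−19=4 → E
B(1): 1−19=-18≡8 → I
K(10): 10−19=-9≡17 → R
T(19): 19−19=0 → A
N(13): 13−19=-6≡20 → U

EIRAU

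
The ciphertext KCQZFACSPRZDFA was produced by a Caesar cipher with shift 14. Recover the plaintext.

K(10): 10−14=-4≡22 → W
C(2): 2−14=-12≡14 → O
Q(16): 16−14=2 → C
Z(25): 25−14=11 → L
F(5): 5−14=-9≡17 → R
A(0): 0−14=-14≡12 → M
C(2): 2−14=-12≡14 → O
S(18): 18−14=4 → E
P(15): 15−14=1 → B
R(17): 17−14=3 → D
Z(25): 25−14=11 → L
D(3): 3−14=-11≡15 → P
F(5): 5−14=-9≡17 → R
A(0): 0−14=-14≡12 → M

WOCLRMOEBDLPRM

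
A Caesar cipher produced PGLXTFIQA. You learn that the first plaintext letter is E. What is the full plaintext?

EVAMIUXFP

From the crib: P(15)−E(4)=11, so the shift is 11.
Subtract 11 from each ciphertext letter:
P(15): 15−11=4 → E
G(6): 6−11=-5≡21 → V
L(11): 11−11=0 → A
X(23): 23−11=12 → M
T(19): 19−11=8 → I
F(5): 5−11=-6≡20 → U
I(8): 8−11=-3≡23 → X
Q(16): 16−11=5 → F
A(0): 0−11=-11≡15 → P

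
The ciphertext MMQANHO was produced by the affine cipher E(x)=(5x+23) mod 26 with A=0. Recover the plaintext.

The inverse of 5 mod 26 is 21, since 5·21=105≡1. Apply D(y)=21·(y−23) mod 26:
M(12): 21·(12−23)=-231≡3 → D
M(12): 21·(12−23)=-231≡3 → D
Q(16): 21·(16−23)=-147≡9 → J
A(0): 21·(0−23)=-483≡11 → L
N(13): 21·(13−23)=-210≡24 → Y
H(7): 21·(7−23)=-336≡2 → C
O(14): 21·(14−23)=-189≡19 → T

DDJLYCT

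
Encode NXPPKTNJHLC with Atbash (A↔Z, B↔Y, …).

MCKKPGMQSOX

N(13) → M(12)
X(23) → C(2)
P(15) → K(10)
P(15) → K(10)
K(10) → P(15)
T(19) → G(6)
N(13) → M(12)
J(9) → Q(16)
H(7) → S(18)
L(11) → O(14)
C(2) → X(23)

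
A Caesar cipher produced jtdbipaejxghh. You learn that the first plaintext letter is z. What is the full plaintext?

From the crib: j(9)−z(25)=-16≡10, so the shift is 10.
Subtract 10 from each ciphertext letter:
j(9): 9−10=-1≡25 → z
t(19): 19−10=9 → j
d(3): 3−10=-7≡19 → t
b(1): 1−10=-9≡17 → r
i(8): 8−10=-2≡24 → y
p(15): 15−10=5 → f
a(0): 0−10=-10≡16 → q
e(4): 4−10=-6≡20 → u
j(9): 9−10=-1≡25 → z
x(23): 23−10=13 → n
g(6): 6−10=-4≡22 → w
h(7): 7−10=-3≡23 → x
h(7): 7−10=-3≡23 → x

zjtryfquznwxx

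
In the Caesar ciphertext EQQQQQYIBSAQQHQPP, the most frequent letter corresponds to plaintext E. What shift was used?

12

The most frequent ciphertext letter is Q (appears 8 times).
Q is position 16; E is position 4.
Shift = 12.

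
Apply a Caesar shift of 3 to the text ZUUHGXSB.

CXXKJAVE

Z(25): 25+3=28≡2 → C
U(20): 20+3=23 → X
U(20): 20+3=23 → X
H(7): 7+3=10 → K
G(6): 6+3=9 → J
X(23): 23+3=26≡0 → A
S(18): 18+3=21 → V
B(1): 1+3=4 → E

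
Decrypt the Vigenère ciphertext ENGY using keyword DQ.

BXDI

Repeat the key across the ciphertext: DQDQ
E(4)−D(3): 1 → B
N(13)−Q(16): -3≡23 → X
G(6)−D(3): 3 → D
Y(24)−Q(16): 8 → I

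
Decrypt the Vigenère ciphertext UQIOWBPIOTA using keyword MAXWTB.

IQLSDADIRXH

Repeat the key across the ciphertext: MAXWTBMAXWT
U(20)−M(12): 8 → I
Q(16)−A(0): 16 → Q
I(8)−X(23): -15≡11 → L
O(14)−W(22): -8≡18 → S
W(22)−T(19): 3 → D
B(1)−B(1): 0 → A
P(15)−M(12): 3 → D
I(8)−A(0): 8 → I
O(14)−X(23): -9≡17 → R
T(19)−W(22): -3≡23 → X
A(0)−T(19): -19≡7 → H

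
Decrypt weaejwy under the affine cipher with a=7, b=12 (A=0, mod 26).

ukckhuy

The inverse of 7 mod 26 is 15, since 7·15=105≡1. Apply D(y)=15·(y−12) mod 26:
w(22): 15·(22−12)=150≡20 → u
e(4): 15·(4−12)=-120≡10 → k
a(0): 15·(0−12)=-180≡2 → c
e(4): 15·(4−12)=-120≡10 → k
j(9): 15·(9−12)=-45≡7 → h
w(22): 15·(22−12)=150≡20 → u
y(24): 15·(24−12)=180≡24 → y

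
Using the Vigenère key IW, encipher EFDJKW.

MBLFSS

Repeat the key across the message: IWIWIW
E(4)+I(8): 12 → M
F(5)+W(22): 27≡1 → B
D(3)+I(8): 11 → L
J(9)+W(22): 31≡5 → F
K(10)+I(8): 18 → S
W(22)+W(22): 44≡18 → S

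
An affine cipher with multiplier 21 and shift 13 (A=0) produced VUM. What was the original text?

OJV

The inverse of 21 mod 26 is 5, since 21·5=105≡1. Apply D(y)=5·(y−13) mod 26:
V(21): 5·(21−13)=40≡14 → O
U(20): 5·(20−13)=35≡9 → J
M(12): 5·(12−13)=-5≡21 → V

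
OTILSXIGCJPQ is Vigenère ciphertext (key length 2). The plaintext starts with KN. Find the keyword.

EG

Subtract each crib letter from the matching ciphertext letter (mod 26):
O(14)−K(10)=4 → E
T(19)−N(13)=6 → G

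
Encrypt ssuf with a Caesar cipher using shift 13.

ffhs

s(18): 18+13=31≡5 → f
s(18): 18+13=31≡5 → f
u(20): 20+13=33≡7 → h
f(5): 5+13=18 → s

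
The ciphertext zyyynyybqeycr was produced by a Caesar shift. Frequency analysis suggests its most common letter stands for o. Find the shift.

The most frequent ciphertext letter is y (appears 6 times).
y is position 24; o is position 14.
Shift = 10.

10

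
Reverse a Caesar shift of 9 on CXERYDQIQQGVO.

C(2): 2−9=-7≡19 → T
X(23): 23−9=14 → O
E(4): 4−9=-5≡21 → V
R(17): 17−9=8 → I
Y(24): 24−9=15 → P
D(3): 3−9=-6≡20 → U
Q(16): 16−9=7 → H
I(8): 8−9=-1≡25 → Z
Q(16): 16−9=7 → H
Q(16): 16−9=7 → H
G(6): 6−9=-3≡23 → X
V(21): 21−9=12 → M
O(14): 14−9=5 → F

TOVIPUHZHHXMF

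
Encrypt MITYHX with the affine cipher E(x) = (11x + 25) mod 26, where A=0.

BJADYS

M(12): 11·12+25=157≡1 → B
I(8): 11·8+25=113≡9 → J
T(19): 11·19+25=234≡0 → A
Y(24): 11·24+25=289≡3 → D
H(7): 11·7+25=102≡24 → Y
X(23): 11·23+25=278≡18 → S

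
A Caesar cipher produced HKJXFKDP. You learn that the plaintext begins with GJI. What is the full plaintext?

GJIWEJCO

From the crib: H(7)−G(6)=1, so the shift is 1.
Subtract 1 from each ciphertext letter:
H(7): 7−1=6 → G
K(10): 10−1=9 → J
J(9): 9−1=8 → I
X(23): 23−1=22 → W
F(5): 5−1=4 → E
K(10): 10−1=9 → J
D(3): 3−1=2 → C
P(15): 15−1=14 → O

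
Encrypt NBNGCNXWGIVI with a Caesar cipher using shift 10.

N(13): 13+10=23 → X
B(1): 1+10=11 → L
N(13): 13+10=23 → X
G(6): 6+10=16 → Q
C(2): 2+10=12 → M
N(13): 13+10=23 → X
X(23): 23+10=33≡7 → H
W(22): 22+10=32≡6 → G
G(6): 6+10=16 → Q
I(8): 8+10=18 → S
V(21): 21+10=31≡5 → F
I(8): 8+10=18 → S

XLXQMXHGQSFS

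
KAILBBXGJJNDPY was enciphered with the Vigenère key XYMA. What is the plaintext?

Repeat the key across the ciphertext: XYMAXYMAXYMAXY
K(10)−X(23): -13≡13 → N
A(0)−Y(24): -24≡2 → C
I(8)−M(12): -4≡22 → W
L(11)−A(0): 11 → L
B(1)−X(23): -22≡4 → E
B(1)−Y(24): -23≡3 → D
X(23)−M(12): 11 → L
G(6)−A(0): 6 → G
J(9)−X(23): -14≡12 → M
J(9)−Y(24): -15≡11 → L
N(13)−M(12): 1 → B
D(3)−A(0): 3 → D
P(15)−X(23): -8≡18 → S
Y(24)−Y(24): 0 → A

NCWLEDLGMLBDSA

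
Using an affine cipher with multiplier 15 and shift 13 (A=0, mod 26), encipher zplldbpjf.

z(25): 15·25+13=388≡24 → y
p(15): 15·15+13=238≡4 → e
l(11): 15·11+13=178≡22 → w
l(11): 15·11+13=178≡22 → w
d(3): 15·3+13=58≡6 → g
b(1): 15·1+13=28≡2 → c
p(15): 15·15+13=238≡4 → e
j(9): 15·9+13=148≡18 → s
f(5): 15·5+13=88≡10 → k

yewwgcesk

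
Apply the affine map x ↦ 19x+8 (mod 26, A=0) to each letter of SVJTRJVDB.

S(18): 19·18+8=350≡12 → M
V(21): 19·21+8=407≡17 → R
J(9): 19·9+8=179≡23 → X
T(19): 19·19+8=369≡5 → F
R(17): 19·17+8=331≡19 → T
J(9): 19·9+8=179≡23 → X
V(21): 19·21+8=407≡17 → R
D(3): 19·3+8=65≡13 → N
B(1): 19·1+8=27≡1 → B

MRXFTXRNB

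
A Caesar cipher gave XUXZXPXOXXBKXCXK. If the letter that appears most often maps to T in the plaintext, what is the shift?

4

The most frequent ciphertext letter is X (appears 8 times).
X is position 23; T is position 19.
Shift = 4.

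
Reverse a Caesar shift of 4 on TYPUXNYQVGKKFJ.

T(19): 19−4=15 → P
Y(24): 24−4=20 → U
P(15): 15−4=11 → L
U(20): 20−4=16 → Q
X(23): 23−4=19 → T
N(13): 13−4=9 → J
Y(24): 24−4=20 → U
Q(16): 16−4=12 → M
V(21): 21−4=17 → R
G(6): 6−4=2 → C
K(10): 10−4=6 → G
K(10): 10−4=6 → G
F(5): 5−4=1 → B
J(9): 9−4=5 → F

PULQTJUMRCGGBF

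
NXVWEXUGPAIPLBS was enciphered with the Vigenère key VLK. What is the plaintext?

SMLBTNZVFFXFQQI

Repeat the key across the ciphertext: VLKVLKVLKVLKVLK
N(13)−V(21): -8≡18 → S
X(23)−L(11): 12 → M
V(21)−K(10): 11 → L
W(22)−V(21): 1 → B
E(4)−L(11): -7≡19 → T
X(23)−K(10): 13 → N
U(20)−V(21): -1≡25 → Z
G(6)−L(11): -5≡21 → V
P(15)−K(10): 5 → F
A(0)−V(21): -21≡5 → F
I(8)−L(11): -3≡23 → X
P(15)−K(10): 5 → F
L(11)−V(21): -10≡16 → Q
B(1)−L(11): -10≡16 → Q
S(18)−K(10): 8 → I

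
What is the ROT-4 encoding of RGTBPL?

VKXFTP

R(17): 17+4=21 → V
G(6): 6+4=10 → K
T(19): 19+4=23 → X
B(1): 1+4=5 → F
P(15): 15+4=19 → T
L(11): 11+4=15 → P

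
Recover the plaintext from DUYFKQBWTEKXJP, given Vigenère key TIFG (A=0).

Repeat the key across the ciphertext: TIFGTIFGTIFGTI
D(3)−T(19): -16≡10 → K
U(20)−I(8): 12 → M
Y(24)−F(5): 19 → T
F(5)−G(6): -1≡25 → Z
K(10)−T(19): -9≡17 → R
Q(16)−I(8): 8 → I
B(1)−F(5): -4≡22 → W
W(22)−G(6): 16 → Q
T(19)−T(19): 0 → A
E(4)−I(8): -4≡22 → W
K(10)−F(5): 5 → F
X(23)−G(6): 17 → R
J(9)−T(19): -10≡16 → Q
P(15)−I(8): 7 → H

KMTZRIWQAWFRQH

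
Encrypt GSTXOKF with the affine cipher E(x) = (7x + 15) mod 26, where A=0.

FLSUJHY

G(6): 7·6+15=57≡5 → F
S(18): 7·18+15=141≡11 → L
T(19): 7·19+15=148≡18 → S
X(23): 7·23+15=176≡20 → U
O(14): 7·14+15=113≡9 → J
K(10): 7·10+15=85≡7 → H
F(5): 7·5+15=50≡24 → Y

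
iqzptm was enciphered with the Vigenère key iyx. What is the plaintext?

aschvp

Repeat the key across the ciphertext: iyxiyx
i(8)−i(8): 0 → a
q(16)−y(24): -8≡18 → s
z(25)−x(23): 2 → c
p(15)−i(8): 7 → h
t(19)−y(24): -5≡21 → v
m(12)−x(23): -11≡15 → p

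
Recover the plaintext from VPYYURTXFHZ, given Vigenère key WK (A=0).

Repeat the key across the ciphertext: WKWKWKWKWKW
V(21)−W(22): -1≡25 → Z
P(15)−K(10): 5 → F
Y(24)−W(22): 2 → C
Y(24)−K(10): 14 → O
U(20)−W(22): -2≡24 → Y
R(17)−K(10): 7 → H
T(19)−W(22): -3≡23 → X
X(23)−K(10): 13 → N
F(5)−W(22): -17≡9 → J
H(7)−K(10): -3≡23 → X
Z(25)−W(22): 3 → D

ZFCOYHXNJXD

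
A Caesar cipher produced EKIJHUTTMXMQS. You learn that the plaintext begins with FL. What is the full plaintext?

From the crib: E(4)−F(5)=-1≡25, so the shift is 25.
Subtract 25 from each ciphertext letter:
E(4): 4−25=-21≡5 → F
K(10): 10−25=-15≡11 → L
I(8): 8−25=-17≡9 → J
J(9): 9−25=-16≡10 → K
H(7): 7−25=-18≡8 → I
U(20): 20−25=-5≡21 → V
T(19): 19−25=-6≡20 → U
T(19): 19−25=-6≡20 → U
M(12): 12−25=-13≡13 → N
X(23): 23−25=-2≡24 → Y
M(12): 12−25=-13≡13 → N
Q(16): 16−25=-9≡17 → R
S(18): 18−25=-7≡19 → T

FLJKIVUUNYNRT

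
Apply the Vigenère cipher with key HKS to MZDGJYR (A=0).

TJVNTQY

Repeat the key across the message: HKSHKSH
M(12)+H(7): 19 → T
Z(25)+K(10): 35≡9 → J
D(3)+S(18): 21 → V
G(6)+H(7): 13 → N
J(9)+K(10): 19 → T
Y(24)+S(18): 42≡16 → Q
R(17)+H(7): 24 → Y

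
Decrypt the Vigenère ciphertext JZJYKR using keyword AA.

JZJYKR

Repeat the key across the ciphertext: AAAAAA
J(9)−A(0): 9 → J
Z(25)−A(0): 25 → Z
J(9)−A(0): 9 → J
Y(24)−A(0): 24 → Y
K(10)−A(0): 10 → K
R(17)−A(0): 17 → R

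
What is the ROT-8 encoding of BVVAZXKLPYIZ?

B(1): 1+8=9 → J
V(21): 21+8=29≡3 → D
V(21): 21+8=29≡3 → D
A(0): 0+8=8 → I
Z(25): 25+8=33≡7 → H
X(23): 23+8=31≡5 → F
K(10): 10+8=18 → S
L(11): 11+8=19 → T
P(15): 15+8=23 → X
Y(24): 24+8=32≡6 → G
I(8): 8+8=16 → Q
Z(25): 25+8=33≡7 → H

JDDIHFSTXGQH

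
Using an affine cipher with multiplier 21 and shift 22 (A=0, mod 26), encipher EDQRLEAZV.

E(4): 21·4+22=106≡2 → C
D(3): 21·3+22=85≡7 → H
Q(16): 21·16+22=358≡20 → U
R(17): 21·17+22=379≡15 → P
L(11): 21·11+22=253≡19 → T
E(4): 21·4+22=106≡2 → C
A(0): 21·0+22=22 → W
Z(25): 21·25+22=547≡1 → B
V(21): 21·21+22=463≡21 → V

CHUPTCWBV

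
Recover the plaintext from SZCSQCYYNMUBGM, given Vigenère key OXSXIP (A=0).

ECKVINKBVPMMSP

Repeat the key across the ciphertext: OXSXIPOXSXIPOX
S(18)−O(14): 4 → E
Z(25)−X(23): 2 → C
C(2)−S(18): -16≡10 → K
S(18)−X(23): -5≡21 → V
Q(16)−I(8): 8 → I
C(2)−P(15): -13≡13 → N
Y(24)−O(14): 10 → K
Y(24)−X(23): 1 → B
N(13)−S(18): -5≡21 → V
M(12)−X(23): -11≡15 → P
U(20)−I(8): 12 → M
B(1)−P(15): -14≡12 → M
G(6)−O(14): -8≡18 → S
M(12)−X(23): -11≡15 → P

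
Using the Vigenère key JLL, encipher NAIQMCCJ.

WLTZXNLU

Repeat the key across the message: JLLJLLJL
N(13)+J(9): 22 → W
A(0)+L(11): 11 → L
I(8)+L(11): 19 → T
Q(16)+J(9): 25 → Z
M(12)+L(11): 23 → X
C(2)+L(11): 13 → N
C(2)+J(9): 11 → L
J(9)+L(11): 20 → U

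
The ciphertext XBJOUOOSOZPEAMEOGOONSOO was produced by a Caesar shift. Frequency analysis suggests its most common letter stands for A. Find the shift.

The most frequent ciphertext letter is O (appears 9 times).
O is position 14; A is position 0.
Shift = 14.

14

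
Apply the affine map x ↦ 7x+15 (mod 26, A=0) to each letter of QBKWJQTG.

XWHNAXSF

Q(16): 7·16+15=127≡23 → X
B(1): 7·1+15=22 → W
K(10): 7·10+15=85≡7 → H
W(22): 7·22+15=169≡13 → N
J(9): 7·9+15=78≡0 → A
Q(16): 7·16+15=127≡23 → X
T(19): 7·19+15=148≡18 → S
G(6): 7·6+15=57≡5 → F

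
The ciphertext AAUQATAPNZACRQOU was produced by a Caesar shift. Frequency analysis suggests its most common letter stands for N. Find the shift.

13

The most frequent ciphertext letter is A (appears 5 times).
A is position 0; N is position 13.
Shift = -13≡13.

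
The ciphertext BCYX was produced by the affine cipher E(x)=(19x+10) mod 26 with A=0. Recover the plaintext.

The inverse of 19 mod 26 is 11, since 19·11=209≡1. Apply D(y)=11·(y−10) mod 26:
B(1): 11·(1−10)=-99≡5 → F
C(2): 11·(2−10)=-88≡16 → Q
Y(24): 11·(24−10)=154≡24 → Y
X(23): 11·(23−10)=143≡13 → N

FQYN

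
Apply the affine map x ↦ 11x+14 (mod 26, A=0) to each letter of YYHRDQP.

SSNTVIX

Y(24): 11·24+14=278≡18 → S
Y(24): 11·24+14=278≡18 → S
H(7): 11·7+14=91≡13 → N
R(17): 11·17+14=201≡19 → T
D(3): 11·3+14=47≡21 → V
Q(16): 11·16+14=190≡8 → I
P(15): 11·15+14=179≡23 → X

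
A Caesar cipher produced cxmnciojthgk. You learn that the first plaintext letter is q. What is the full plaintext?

From the crib: c(2)−q(16)=-14≡12, so the shift is 12.
Subtract 12 from each ciphertext letter:
c(2): 2−12=-10≡16 → q
x(23): 23−12=11 → l
m(12): 12−12=0 → a
n(13): 13−12=1 → b
c(2): 2−12=-10≡16 → q
i(8): 8−12=-4≡22 → w
o(14): 14−12=2 → c
j(9): 9−12=-3≡23 → x
t(19): 19−12=7 → h
h(7): 7−12=-5≡21 → v
g(6): 6−12=-6≡20 → u
k(10): 10−12=-2≡24 → y

qlabqwcxhvuy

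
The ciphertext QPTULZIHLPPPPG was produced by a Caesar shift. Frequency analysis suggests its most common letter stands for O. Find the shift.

1

The most frequent ciphertext letter is P (appears 5 times).
P is position 15; O is position 14.
Shift = 1.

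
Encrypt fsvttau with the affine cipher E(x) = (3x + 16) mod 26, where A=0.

f(5): 3·5+16=31≡5 → f
s(18): 3·18+16=70≡18 → s
v(21): 3·21+16=79≡1 → b
t(19): 3·19+16=73≡21 → v
t(19): 3·19+16=73≡21 → v
a(0): 3·0+16=16 → q
u(20): 3·20+16=76≡24 → y

fsbvvqy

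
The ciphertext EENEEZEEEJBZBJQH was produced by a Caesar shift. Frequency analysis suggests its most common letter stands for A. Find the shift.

4

The most frequent ciphertext letter is E (appears 7 times).
E is position 4; A is position 0.
Shift = 4.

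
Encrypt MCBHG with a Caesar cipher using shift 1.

NDCIH

M(12): 12+1=13 → N
C(2): 2+1=3 → D
B(1): 1+1=2 → C
H(7): 7+1=8 → I
G(6): 6+1=7 → H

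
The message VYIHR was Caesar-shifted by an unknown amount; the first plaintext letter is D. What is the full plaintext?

DGQPZ

From the crib: V(21)−D(3)=18, so the shift is 18.
Subtract 18 from each ciphertext letter:
V(21): 21−18=3 → D
Y(24): 24−18=6 → G
I(8): 8−18=-10≡16 → Q
H(7): 7−18=-11≡15 → P
R(17): 17−18=-1≡25 → Z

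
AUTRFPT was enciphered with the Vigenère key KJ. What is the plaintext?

QLJIVGJ

Repeat the key across the ciphertext: KJKJKJK
A(0)−K(10): -10≡16 → Q
U(20)−J(9): 11 → L
T(19)−K(10): 9 → J
R(17)−J(9): 8 → I
F(5)−K(10): -5≡21 → V
P(15)−J(9): 6 → G
T(19)−K(10): 9 → J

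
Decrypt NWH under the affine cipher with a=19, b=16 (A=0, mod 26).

The inverse of 19 mod 26 is 11, since 19·11=209≡1. Apply D(y)=11·(y−16) mod 26:
N(13): 11·(13−16)=-33≡19 → T
W(22): 11·(22−16)=66≡14 → O
H(7): 11·(7−16)=-99≡5 → F

TOF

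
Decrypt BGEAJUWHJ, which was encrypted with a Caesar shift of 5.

WBZVEPRCE

B(1): 1−5=-4≡22 → W
G(6): 6−5=1 → B
E(4): 4−5=-1≡25 → Z
A(0): 0−5=-5≡21 → V
J(9): 9−5=4 → E
U(20): 20−5=15 → P
W(22): 22−5=17 → R
H(7): 7−5=2 → C
J(9): 9−5=4 → E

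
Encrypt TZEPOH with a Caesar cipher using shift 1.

UAFQPI

T(19): 19+1=20 → U
Z(25): 25+1=26≡0 → A
E(4): 4+1=5 → F
P(15): 15+1=16 → Q
O(14): 14+1=15 → P
H(7): 7+1=8 → I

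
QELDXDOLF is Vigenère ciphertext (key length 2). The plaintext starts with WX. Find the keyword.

Subtract each crib letter from the matching ciphertext letter (mod 26):
Q(16)−W(22)=-6≡20 → U
E(4)−X(23)=-19≡7 → H

UH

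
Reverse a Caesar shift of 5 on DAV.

YVQ

D(3): 3−5=-2≡24 → Y
A(0): 0−5=-5≡21 → V
V(21): 21−5=16 → Q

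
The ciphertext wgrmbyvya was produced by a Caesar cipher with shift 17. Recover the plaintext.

fpavkhehj

w(22): 22−17=5 → f
g(6): 6−17=-11≡15 → p
r(17): 17−17=0 → a
m(12): 12−17=-5≡21 → v
b(1): 1−17=-16≡10 → k
y(24): 24−17=7 → h
v(21): 21−17=4 → e
y(24): 24−17=7 → h
a(0): 0−17=-17≡9 → j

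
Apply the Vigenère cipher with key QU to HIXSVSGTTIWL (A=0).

XCNMLMWNJCMF

Repeat the key across the message: QUQUQUQUQUQU
H(7)+Q(16): 23 → X
I(8)+U(20): 28≡2 → C
X(23)+Q(16): 39≡13 → N
S(18)+U(20): 38≡12 → M
V(21)+Q(16): 37≡11 → L
S(18)+U(20): 38≡12 → M
G(6)+Q(16): 22 → W
T(19)+U(20): 39≡13 → N
T(19)+Q(16): 35≡9 → J
I(8)+U(20): 28≡2 → C
W(22)+Q(16): 38≡12 → M
L(11)+U(20): 31≡5 → F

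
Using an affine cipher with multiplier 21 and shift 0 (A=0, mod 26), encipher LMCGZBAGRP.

L(11): 21·11+0=231≡23 → X
M(12): 21·12+0=252≡18 → S
C(2): 21·2+0=42≡16 → Q
G(6): 21·6+0=126≡22 → W
Z(25): 21·25+0=525≡5 → F
B(1): 21·1+0=21 → V
A(0): 21·0+0=0 → A
G(6): 21·6+0=126≡22 → W
R(17): 21·17+0=357≡19 → T
P(15): 21·15+0=315≡3 → D

XSQWFVAWTD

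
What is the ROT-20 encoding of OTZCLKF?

O(14): 14+20=34≡8 → I
T(19): 19+20=39≡13 → N
Z(25): 25+20=45≡19 → T
C(2): 2+20=22 → W
L(11): 11+20=31≡5 → F
K(10): 10+20=30≡4 → E
F(5): 5+20=25 → Z

INTWFEZ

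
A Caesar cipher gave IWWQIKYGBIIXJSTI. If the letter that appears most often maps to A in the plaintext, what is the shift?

8

The most frequent ciphertext letter is I (appears 5 times).
I is position 8; A is position 0.
Shift = 8.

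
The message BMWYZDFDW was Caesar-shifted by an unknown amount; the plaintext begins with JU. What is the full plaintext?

JUEGHLNLE

From the crib: B(1)−J(9)=-8≡18, so the shift is 18.
Subtract 18 from each ciphertext letter:
B(1): 1−18=-17≡9 → J
M(12): 12−18=-6≡20 → U
W(22): 22−18=4 → E
Y(24): 24−18=6 → G
Z(25): 25−18=7 → H
D(3): 3−18=-15≡11 → L
F(5): 5−18=-13≡13 → N
D(3): 3−18=-15≡11 → L
W(22): 22−18=4 → E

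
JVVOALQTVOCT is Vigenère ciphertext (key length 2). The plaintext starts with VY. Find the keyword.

OX

Subtract each crib letter from the matching ciphertext letter (mod 26):
J(9)−V(21)=-12≡14 → O
V(21)−Y(24)=-3≡23 → X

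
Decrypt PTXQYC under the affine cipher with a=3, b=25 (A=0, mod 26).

The inverse of 3 mod 26 is 9, since 3·9=27≡1. Apply D(y)=9·(y−25) mod 26:
P(15): 9·(15−25)=-90≡14 → O
T(19): 9·(19−25)=-54≡24 → Y
X(23): 9·(23−25)=-18≡8 → I
Q(16): 9·(16−25)=-81≡23 → X
Y(24): 9·(24−25)=-9≡17 → R
C(2): 9·(2−25)=-207≡1 → B

OYIXRB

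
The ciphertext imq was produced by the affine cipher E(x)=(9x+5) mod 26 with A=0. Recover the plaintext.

jvh

The inverse of 9 mod 26 is 3, since 9·3=27≡1. Apply D(y)=3·(y−5) mod 26:
i(8): 3·(8−5)=9 → j
m(12): 3·(12−5)=21 → v
q(16): 3·(16−5)=33≡7 → h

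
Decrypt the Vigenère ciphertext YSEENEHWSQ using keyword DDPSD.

VPPMKBEHAN

Repeat the key across the ciphertext: DDPSDDDPSD
Y(24)−D(3): 21 → V
S(18)−D(3): 15 → P
E(4)−P(15): -11≡15 → P
E(4)−S(18): -14≡12 → M
N(13)−D(3): 10 → K
E(4)−D(3): 1 → B
H(7)−D(3): 4 → E
W(22)−P(15): 7 → H
S(18)−S(18): 0 → A
Q(16)−D(3): 13 → N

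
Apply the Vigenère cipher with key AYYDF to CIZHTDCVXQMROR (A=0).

Repeat the key across the message: AYYDFAYYDFAYYD
C(2)+A(0): 2 → C
I(8)+Y(24): 32≡6 → G
Z(25)+Y(24): 49≡23 → X
H(7)+D(3): 10 → K
T(19)+F(5): 24 → Y
D(3)+A(0): 3 → D
C(2)+Y(24): 26≡0 → A
V(21)+Y(24): 45≡19 → T
X(23)+D(3): 26≡0 → A
Q(16)+F(5): 21 → V
M(12)+A(0): 12 → M
R(17)+Y(24): 41≡15 → P
O(14)+Y(24): 38≡12 → M
R(17)+D(3): 20 → U

CGXKYDATAVMPMU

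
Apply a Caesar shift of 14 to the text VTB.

JHP

V(21): 21+14=35≡9 → J
T(19): 19+14=33≡7 → H
B(1): 1+14=15 → P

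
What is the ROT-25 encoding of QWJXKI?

Q(16): 16+25=41≡15 → P
W(22): 22+25=47≡21 → V
J(9): 9+25=34≡8 → I
X(23): 23+25=48≡22 → W
K(10): 10+25=35≡9 → J
I(8): 8+25=33≡7 → H

PVIWJH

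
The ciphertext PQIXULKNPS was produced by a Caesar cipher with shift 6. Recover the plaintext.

JKCROFEHJM

P(15): 15−6=9 → J
Q(16): 16−6=10 → K
I(8): 8−6=2 → C
X(23): 23−6=17 → R
U(20): 20−6=14 → O
L(11): 11−6=5 → F
K(10): 10−6=4 → E
N(13): 13−6=7 → H
P(15): 15−6=9 → J
S(18): 18−6=12 → M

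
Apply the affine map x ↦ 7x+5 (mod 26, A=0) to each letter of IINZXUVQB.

I(8): 7·8+5=61≡9 → J
I(8): 7·8+5=61≡9 → J
N(13): 7·13+5=96≡18 → S
Z(25): 7·25+5=180≡24 → Y
X(23): 7·23+5=166≡10 → K
U(20): 7·20+5=145≡15 → P
V(21): 7·21+5=152≡22 → W
Q(16): 7·16+5=117≡13 → N
B(1): 7·1+5=12 → M

JJSYKPWNM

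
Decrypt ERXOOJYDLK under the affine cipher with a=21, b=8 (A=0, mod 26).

The inverse of 21 mod 26 is 5, since 21·5=105≡1. Apply D(y)=5·(y−8) mod 26:
E(4): 5·(4−8)=-20≡6 → G
R(17): 5·(17−8)=45≡19 → T
X(23): 5·(23−8)=75≡23 → X
O(14): 5·(14−8)=30≡4 → E
O(14): 5·(14−8)=30≡4 → E
J(9): 5·(9−8)=5 → F
Y(24): 5·(24−8)=80≡2 → C
D(3): 5·(3−8)=-25≡1 → B
L(11): 5·(11−8)=15 → P
K(10): 5·(10−8)=10 → K

GTXEEFCBPK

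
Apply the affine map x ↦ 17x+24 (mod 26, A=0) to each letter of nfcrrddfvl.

n(13): 17·13+24=245≡11 → l
f(5): 17·5+24=109≡5 → f
c(2): 17·2+24=58≡6 → g
r(17): 17·17+24=313≡1 → b
r(17): 17·17+24=313≡1 → b
d(3): 17·3+24=75≡23 → x
d(3): 17·3+24=75≡23 → x
f(5): 17·5+24=109≡5 → f
v(21): 17·21+24=381≡17 → r
l(11): 17·11+24=211≡3 → d

lfgbbxxfrd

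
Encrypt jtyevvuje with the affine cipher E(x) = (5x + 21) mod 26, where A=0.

j(9): 5·9+21=66≡14 → o
t(19): 5·19+21=116≡12 → m
y(24): 5·24+21=141≡11 → l
e(4): 5·4+21=41≡15 → p
v(21): 5·21+21=126≡22 → w
v(21): 5·21+21=126≡22 → w
u(20): 5·20+21=121≡17 → r
j(9): 5·9+21=66≡14 → o
e(4): 5·4+21=41≡15 → p

omlpwwrop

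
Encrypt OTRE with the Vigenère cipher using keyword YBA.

Repeat the key across the message: YBAY
O(14)+Y(24): 38≡12 → M
T(19)+B(1): 20 → U
R(17)+A(0): 17 → R
E(4)+Y(24): 28≡2 → C

MURC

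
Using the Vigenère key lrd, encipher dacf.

Repeat the key across the message: lrdl
d(3)+l(11): 14 → o
a(0)+r(17): 17 → r
c(2)+d(3): 5 → f
f(5)+l(11): 16 → q

orfq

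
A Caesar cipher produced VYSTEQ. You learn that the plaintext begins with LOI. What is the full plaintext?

From the crib: V(21)−L(11)=10, so the shift is 10.
Subtract 10 from each ciphertext letter:
V(21): 21−10=11 → L
Y(24): 24−10=14 → O
S(18): 18−10=8 → I
T(19): 19−10=9 → J
E(4): 4−10=-6≡20 → U
Q(16): 16−10=6 → G

LOIJUG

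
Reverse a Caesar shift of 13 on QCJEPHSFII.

DPWRCUFSVV

Q(16): 16−13=3 → D
C(2): 2−13=-11≡15 → P
J(9): 9−13=-4≡22 → W
E(4): 4−13=-9≡17 → R
P(15): 15−13=2 → C
H(7): 7−13=-6≡20 → U
S(18): 18−13=5 → F
F(5): 5−13=-8≡18 → S
I(8): 8−13=-5≡21 → V
I(8): 8−13=-5≡21 → V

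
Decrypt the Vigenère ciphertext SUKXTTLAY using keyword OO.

Repeat the key across the ciphertext: OOOOOOOOO
S(18)−O(14): 4 → E
U(20)−O(14): 6 → G
K(10)−O(14): -4≡22 → W
X(23)−O(14): 9 → J
T(19)−O(14): 5 → F
T(19)−O(14): 5 → F
L(11)−O(14): -3≡23 → X
A(0)−O(14): -14≡12 → M
Y(24)−O(14): 10 → K

EGWJFFXMK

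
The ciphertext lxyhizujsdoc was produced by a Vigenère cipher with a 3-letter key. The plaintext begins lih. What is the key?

Subtract each crib letter from the matching ciphertext letter (mod 26):
l(11)−l(11)=0 → a
x(23)−i(8)=15 → p
y(24)−h(7)=17 → r

apr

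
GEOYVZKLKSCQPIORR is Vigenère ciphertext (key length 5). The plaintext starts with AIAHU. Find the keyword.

GWORB

Subtract each crib letter from the matching ciphertext letter (mod 26):
G(6)−A(0)=6 → G
E(4)−I(8)=-4≡22 → W
O(14)−A(0)=14 → O
Y(24)−H(7)=17 → R
V(21)−U(20)=1 → B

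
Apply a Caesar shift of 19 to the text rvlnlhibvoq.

r(17): 17+19=36≡10 → k
v(21): 21+19=40≡14 → o
l(11): 11+19=30≡4 → e
n(13): 13+19=32≡6 → g
l(11): 11+19=30≡4 → e
h(7): 7+19=26≡0 → a
i(8): 8+19=27≡1 → b
b(1): 1+19=20 → u
v(21): 21+19=40≡14 → o
o(14): 14+19=33≡7 → h
q(16): 16+19=35≡9 → j

koegeabuohj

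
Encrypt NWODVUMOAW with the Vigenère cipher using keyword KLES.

Repeat the key across the message: KLESKLESKL
N(13)+K(10): 23 → X
W(22)+L(11): 33≡7 → H
O(14)+E(4): 18 → S
D(3)+S(18): 21 → V
V(21)+K(10): 31≡5 → F
U(20)+L(11): 31≡5 → F
M(12)+E(4): 16 → Q
O(14)+S(18): 32≡6 → G
A(0)+K(10): 10 → K
W(22)+L(11): 33≡7 → H

XHSVFFQGKH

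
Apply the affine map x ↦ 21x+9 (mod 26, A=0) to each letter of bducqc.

eunzhz

b(1): 21·1+9=30≡4 → e
d(3): 21·3+9=72≡20 → u
u(20): 21·20+9=429≡13 → n
c(2): 21·2+9=51≡25 → z
q(16): 21·16+9=345≡7 → h
c(2): 21·2+9=51≡25 → z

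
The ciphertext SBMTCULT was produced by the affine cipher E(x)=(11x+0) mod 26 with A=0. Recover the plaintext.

ETUXMQBX

The inverse of 11 mod 26 is 19, since 11·19=209≡1. Apply D(y)=19·(y−0) mod 26:
S(18): 19·(18−0)=342≡4 → E
B(1): 19·(1−0)=19 → T
M(12): 19·(12−0)=228≡20 → U
T(19): 19·(19−0)=361≡23 → X
C(2): 19·(2−0)=38≡12 → M
U(20): 19·(20−0)=380≡16 → Q
L(11): 19·(11−0)=209≡1 → B
T(19): 19·(19−0)=361≡23 → X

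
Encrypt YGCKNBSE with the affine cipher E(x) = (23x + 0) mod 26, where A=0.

Y(24): 23·24+0=552≡6 → G
G(6): 23·6+0=138≡8 → I
C(2): 23·2+0=46≡20 → U
K(10): 23·10+0=230≡22 → W
N(13): 23·13+0=299≡13 → N
B(1): 23·1+0=23 → X
S(18): 23·18+0=414≡24 → Y
E(4): 23·4+0=92≡14 → O

GIUWNXYO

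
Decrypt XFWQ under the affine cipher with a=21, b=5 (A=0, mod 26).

MAHD

The inverse of 21 mod 26 is 5, since 21·5=105≡1. Apply D(y)=5·(y−5) mod 26:
X(23): 5·(23−5)=90≡12 → M
F(5): 5·(5−5)=0 → A
W(22): 5·(22−5)=85≡7 → H
Q(16): 5·(16−5)=55≡3 → D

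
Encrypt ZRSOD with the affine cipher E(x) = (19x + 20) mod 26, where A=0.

Z(25): 19·25+20=495≡1 → B
R(17): 19·17+20=343≡5 → F
S(18): 19·18+20=362≡24 → Y
O(14): 19·14+20=286≡0 → A
D(3): 19·3+20=77≡25 → Z

BFYAZ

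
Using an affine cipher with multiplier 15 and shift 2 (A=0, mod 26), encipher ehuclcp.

kdqglgt

e(4): 15·4+2=62≡10 → k
h(7): 15·7+2=107≡3 → d
u(20): 15·20+2=302≡16 → q
c(2): 15·2+2=32≡6 → g
l(11): 15·11+2=167≡11 → l
c(2): 15·2+2=32≡6 → g
p(15): 15·15+2=227≡19 → t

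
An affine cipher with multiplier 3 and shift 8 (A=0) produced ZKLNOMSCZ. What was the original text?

The inverse of 3 mod 26 is 9, since 3·9=27≡1. Apply D(y)=9·(y−8) mod 26:
Z(25): 9·(25−8)=153≡23 → X
K(10): 9·(10−8)=18 → S
L(11): 9·(11−8)=27≡1 → B
N(13): 9·(13−8)=45≡19 → T
O(14): 9·(14−8)=54≡2 → C
M(12): 9·(12−8)=36≡10 → K
S(18): 9·(18−8)=90≡12 → M
C(2): 9·(2−8)=-54≡24 → Y
Z(25): 9·(25−8)=153≡23 → X

XSBTCKMYX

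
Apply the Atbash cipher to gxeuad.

tcvfzw

g(6) → t(19)
x(23) → c(2)
e(4) → v(21)
u(20) → f(5)
a(0) → z(25)
d(3) → w(22)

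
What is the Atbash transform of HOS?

SLH

H(7) → S(18)
O(14) → L(11)
S(18) → H(7)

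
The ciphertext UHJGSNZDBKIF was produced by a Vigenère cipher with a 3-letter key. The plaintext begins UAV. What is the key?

AHO

Subtract each crib letter from the matching ciphertext letter (mod 26):
U(20)−U(20)=0 → A
H(7)−A(0)=7 → H
J(9)−V(21)=-12≡14 → O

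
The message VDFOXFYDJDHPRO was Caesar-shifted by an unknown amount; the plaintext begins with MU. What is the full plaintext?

MUWFOWPUAUYGIF

From the crib: V(21)−M(12)=9, so the shift is 9.
Subtract 9 from each ciphertext letter:
V(21): 21−9=12 → M
D(3): 3−9=-6≡20 → U
F(5): 5−9=-4≡22 → W
O(14): 14−9=5 → F
X(23): 23−9=14 → O
F(5): 5−9=-4≡22 → W
Y(24): 24−9=15 → P
D(3): 3−9=-6≡20 → U
J(9): 9−9=0 → A
D(3): 3−9=-6≡20 → U
H(7): 7−9=-2≡24 → Y
P(15): 15−9=6 → G
R(17): 17−9=8 → I
O(14): 14−9=5 → F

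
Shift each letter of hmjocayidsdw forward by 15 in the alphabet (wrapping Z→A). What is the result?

h(7): 7+15=22 → w
m(12): 12+15=27≡1 → b
j(9): 9+15=24 → y
o(14): 14+15=29≡3 → d
c(2): 2+15=17 → r
a(0): 0+15=15 → p
y(24): 24+15=39≡13 → n
i(8): 8+15=23 → x
d(3): 3+15=18 → s
s(18): 18+15=33≡7 → h
d(3): 3+15=18 → s
w(22): 22+15=37≡11 → l

wbydrpnxshsl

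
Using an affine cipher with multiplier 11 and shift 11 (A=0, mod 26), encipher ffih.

f(5): 11·5+11=66≡14 → o
f(5): 11·5+11=66≡14 → o
i(8): 11·8+11=99≡21 → v
h(7): 11·7+11=88≡10 → k

oovk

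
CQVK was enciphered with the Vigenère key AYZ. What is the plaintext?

CSWK

Repeat the key across the ciphertext: AYZA
C(2)−A(0): 2 → C
Q(16)−Y(24): -8≡18 → S
V(21)−Z(25): -4≡22 → W
K(10)−A(0): 10 → K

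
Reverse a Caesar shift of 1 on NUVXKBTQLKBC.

N(13): 13−1=12 → M
U(20): 20−1=19 → T
V(21): 21−1=20 → U
X(23): 23−1=22 → W
K(10): 10−1=9 → J
B(1): 1−1=0 → A
T(19): 19−1=18 → S
Q(16): 16−1=15 → P
L(11): 11−1=10 → K
K(10): 10−1=9 → J
B(1): 1−1=0 → A
C(2): 2−1=1 → B

MTUWJASPKJAB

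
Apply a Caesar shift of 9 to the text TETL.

T(19): 19+9=28≡2 → C
E(4): 4+9=13 → N
T(19): 19+9=28≡2 → C
L(11): 11+9=20 → U

CNCU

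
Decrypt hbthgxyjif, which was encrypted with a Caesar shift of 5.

h(7): 7−5=2 → c
b(1): 1−5=-4≡22 → w
t(19): 19−5=14 → o
h(7): 7−5=2 → c
g(6): 6−5=1 → b
x(23): 23−5=18 → s
y(24): 24−5=19 → t
j(9): 9−5=4 → e
i(8): 8−5=3 → d
f(5): 5−5=0 → a

cwocbsteda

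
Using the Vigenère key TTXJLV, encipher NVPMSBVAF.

Repeat the key across the message: TTXJLVTTX
N(13)+T(19): 32≡6 → G
V(21)+T(19): 40≡14 → O
P(15)+X(23): 38≡12 → M
M(12)+J(9): 21 → V
S(18)+L(11): 29≡3 → D
B(1)+V(21): 22 → W
V(21)+T(19): 40≡14 → O
A(0)+T(19): 19 → T
F(5)+X(23): 28≡2 → C

GOMVDWOTC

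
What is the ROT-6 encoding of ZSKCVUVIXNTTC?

Z(25): 25+6=31≡5 → F
S(18): 18+6=24 → Y
K(10): 10+6=16 → Q
C(2): 2+6=8 → I
V(21): 21+6=27≡1 → B
U(20): 20+6=26≡0 → A
V(21): 21+6=27≡1 → B
I(8): 8+6=14 → O
X(23): 23+6=29≡3 → D
N(13): 13+6=19 → T
T(19): 19+6=25 → Z
T(19): 19+6=25 → Z
C(2): 2+6=8 → I

FYQIBABODTZZI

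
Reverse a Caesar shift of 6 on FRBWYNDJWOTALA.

F(5): 5−6=-1≡25 → Z
R(17): 17−6=11 → L
B(1): 1−6=-5≡21 → V
W(22): 22−6=16 → Q
Y(24): 24−6=18 → S
N(13): 13−6=7 → H
D(3): 3−6=-3≡23 → X
J(9): 9−6=3 → D
W(22): 22−6=16 → Q
O(14): 14−6=8 → I
T(19): 19−6=13 → N
A(0): 0−6=-6≡20 → U
L(11): 11−6=5 → F
A(0): 0−6=-6≡20 → U

ZLVQSHXDQINUFU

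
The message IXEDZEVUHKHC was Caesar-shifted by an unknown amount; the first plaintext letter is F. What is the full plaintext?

From the crib: I(8)−F(5)=3, so the shift is 3.
Subtract 3 from each ciphertext letter:
I(8): 8−3=5 → F
X(23): 23−3=20 → U
E(4): 4−3=1 → B
D(3): 3−3=0 → A
Z(25): 25−3=22 → W
E(4): 4−3=1 → B
V(21): 21−3=18 → S
U(20): 20−3=17 → R
H(7): 7−3=4 → E
K(10): 10−3=7 → H
H(7): 7−3=4 → E
C(2): 2−3=-1≡25 → Z

FUBAWBSREHEZ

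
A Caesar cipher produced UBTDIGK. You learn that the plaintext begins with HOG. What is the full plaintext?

From the crib: U(20)−H(7)=13, so the shift is 13.
Subtract 13 from each ciphertext letter:
U(20): 20−13=7 → H
B(1): 1−13=-12≡14 → O
T(19): 19−13=6 → G
D(3): 3−13=-10≡16 → Q
I(8): 8−13=-5≡21 → V
G(6): 6−13=-7≡19 → T
K(10): 10−13=-3≡23 → X

HOGQVTX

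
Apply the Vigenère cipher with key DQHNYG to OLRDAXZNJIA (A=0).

RBYQYDCDQVY

Repeat the key across the message: DQHNYGDQHNY
O(14)+D(3): 17 → R
L(11)+Q(16): 27≡1 → B
R(17)+H(7): 24 → Y
D(3)+N(13): 16 → Q
A(0)+Y(24): 24 → Y
X(23)+G(6): 29≡3 → D
Z(25)+D(3): 28≡2 → C
N(13)+Q(16): 29≡3 → D
J(9)+H(7): 16 → Q
I(8)+N(13): 21 → V
A(0)+Y(24): 24 → Y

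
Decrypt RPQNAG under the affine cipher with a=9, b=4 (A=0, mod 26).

The inverse of 9 mod 26 is 3, since 9·3=27≡1. Apply D(y)=3·(y−4) mod 26:
R(17): 3·(17−4)=39≡13 → N
P(15): 3·(15−4)=33≡7 → H
Q(16): 3·(16−4)=36≡10 → K
N(13): 3·(13−4)=27≡1 → B
A(0): 3·(0−4)=-12≡14 → O
G(6): 3·(6−4)=6 → G

NHKBOG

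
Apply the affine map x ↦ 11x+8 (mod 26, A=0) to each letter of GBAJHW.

WTIDHQ

G(6): 11·6+8=74≡22 → W
B(1): 11·1+8=19 → T
A(0): 11·0+8=8 → I
J(9): 11·9+8=107≡3 → D
H(7): 11·7+8=85≡7 → H
W(22): 11·22+8=250≡16 → Q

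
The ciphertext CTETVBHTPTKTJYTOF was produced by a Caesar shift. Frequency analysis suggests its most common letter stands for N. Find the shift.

6

The most frequent ciphertext letter is T (appears 6 times).
T is position 19; N is position 13.
Shift = 6.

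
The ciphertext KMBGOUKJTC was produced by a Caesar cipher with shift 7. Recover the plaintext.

DFUZHNDCMV

K(10): 10−7=3 → D
M(12): 12−7=5 → F
B(1): 1−7=-6≡20 → U
G(6): 6−7=-1≡25 → Z
O(14): 14−7=7 → H
U(20): 20−7=13 → N
K(10): 10−7=3 → D
J(9): 9−7=2 → C
T(19): 19−7=12 → M
C(2): 2−7=-5≡21 → V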